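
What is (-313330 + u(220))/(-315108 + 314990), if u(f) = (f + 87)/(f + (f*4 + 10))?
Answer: 347795993/130980 ≈ 2655.3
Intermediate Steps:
u(f) = (87 + f)/(10 + 5*f) (u(f) = (87 + f)/(f + (4*f + 10)) = (87 + f)/(f + (10 + 4*f)) = (87 + f)/(10 + 5*f))
(-313330 + u(220))/(-315108 + 314990) = (-313330 + (87 + 220)/(5*(2 + 220)))/(-315108 + 314990) = (-313330 + (⅕)*307/222)/(-118) = (-313330 + (⅕)*(1/222)*307)*(-1/118) = (-313330 + 307/1110)*(-1/118) = -347795993/1110*(-1/118) = 347795993/130980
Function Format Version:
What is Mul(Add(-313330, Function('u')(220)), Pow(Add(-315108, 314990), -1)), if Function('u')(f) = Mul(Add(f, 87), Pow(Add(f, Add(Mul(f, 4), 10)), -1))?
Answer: Rational(347795993, 130980) ≈ 2655.3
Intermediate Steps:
Function('u')(f) = Mul(Pow(Add(10, Mul(5, f)), -1), Add(87, f)) (Function('u')(f) = Mul(Add(87, f), Pow(Add(f, Add(Mul(4, f), 10)), -1)) = Mul(Add(87, f), Pow(Add(f, Add(10, Mul(4, f))), -1)) = Mul(Add(87, f), Pow(Add(10, Mul(5, f)), -1)) = Mul(Pow(Add(10, Mul(5, f)), -1), Add(87, f)))
Mul(Add(-313330, Function('u')(220)), Pow(Add(-315108, 314990), -1)) = Mul(Add(-313330, Mul(Rational(1, 5), Pow(Add(2, 220), -1), Add(87, 220))), Pow(Add(-315108, 314990), -1)) = Mul(Add(-313330, Mul(Rational(1, 5), Pow(222, -1), 307)), Pow(-118, -1)) = Mul(Add(-313330, Mul(Rational(1, 5), Rational(1, 222), 307)), Rational(-1, 118)) = Mul(Add(-313330, Rational(307, 1110)), Rational(-1, 118)) = Mul(Rational(-347795993, 1110), Rational(-1, 118)) = Rational(347795993, 130980)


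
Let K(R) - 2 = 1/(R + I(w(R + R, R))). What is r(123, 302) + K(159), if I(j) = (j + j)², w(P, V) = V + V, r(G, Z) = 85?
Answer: 35204986/404655 ≈ 87.000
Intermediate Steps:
w(P, V) = 2*V
I(j) = 4*j² (I(j) = (2*j)² = 4*j²)
K(R) = 2 + 1/(R + 16*R²) (K(R) = 2 + 1/(R + 4*(2*R)²) = 2 + 1/(R + 4*(4*R²)) = 2 + 1/(R + 16*R²))
r(123, 302) + K(159) = 85 + (1 + 2*159 + 32*159²)/(159*(1 + 16*159)) = 85 + (1 + 318 + 32*25281)/(159*(1 + 2544)) = 85 + (1/159)*(1 + 318 + 808992)/2545 = 85 + (1/159)*(1/2545)*809311 = 85 + 809311/404655 = 35204986/404655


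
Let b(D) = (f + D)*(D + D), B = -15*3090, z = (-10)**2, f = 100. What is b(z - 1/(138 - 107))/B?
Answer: -6403567/7423725 ≈ -0.86258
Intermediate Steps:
z = 100
B = -46350
b(D) = 2*D*(100 + D) (b(D) = (100 + D)*(D + D) = (100 + D)*(2*D) = 2*D*(100 + D))
b(z - 1/(138 - 107))/B = (2*(100 - 1/(138 - 107))*(100 + (100 - 1/(138 - 107))))/(-46350) = (2*(100 - 1/31)*(100 + (100 - 1/31)))*(-1/46350) = (2*(3099/31)*(100 + 3099/31))*(-1/46350) = (2*(3099/31)*(6199/31))*(-1/46350) = (38421402/961)*(-1/46350) = -6403567/7423725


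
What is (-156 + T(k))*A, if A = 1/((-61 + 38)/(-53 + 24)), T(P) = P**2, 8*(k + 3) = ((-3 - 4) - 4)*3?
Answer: -195315/1472 ≈ -132.69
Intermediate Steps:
k = -57/8 (k = -3 + (((-3 - 4) - 4)*3)/8 = -3 + ((-7 - 4)*3)/8 = -3 + (-11*3)/8 = -3 + (1/8)*(-33) = -3 - 33/8 = -57/8 ≈ -7.1250)
A = 29/23 (A = 1/(-23/(-29)) = 1/(-23*(-1/29)) = 1/(23/29) = 29/23 ≈ 1.2609)
(-156 + T(k))*A = (-156 + (-57/8)**2)*(29/23) = (-156 + 3249/64)*(29/23) = -6735/64*29/23 = -195315/1472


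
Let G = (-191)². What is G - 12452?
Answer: 24029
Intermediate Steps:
G = 36481
G - 12452 = 36481 - 12452 = 24029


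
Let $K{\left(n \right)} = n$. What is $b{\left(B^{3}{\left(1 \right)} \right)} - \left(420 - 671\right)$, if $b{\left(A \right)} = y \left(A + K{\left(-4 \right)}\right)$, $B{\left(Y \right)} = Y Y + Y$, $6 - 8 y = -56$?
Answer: $282$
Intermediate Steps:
$y = \frac{31}{4}$ ($y = \frac{3}{4} - -7 = \frac{3}{4} + 7 = \frac{31}{4} \approx 7.75$)
$B{\left(Y \right)} = Y + Y^{2}$ ($B{\left(Y \right)} = Y^{2} + Y = Y + Y^{2}$)
$b{\left(A \right)} = -31 + \frac{31 A}{4}$ ($b{\left(A \right)} = \frac{31 \left(A - 4\right)}{4} = \frac{31 \left(-4 + A\right)}{4} = -31 + \frac{31 A}{4}$)
$b{\left(B^{3}{\left(1 \right)} \right)} - \left(420 - 671\right) = \left(-31 + \frac{31 \left(1 \left(1 + 1\right)\right)^{3}}{4}\right) - \left(420 - 671\right) = \left(-31 + \frac{31 \left(1 \cdot 2\right)^{3}}{4}\right) - -251 = \left(-31 + \frac{31 \cdot 2^{3}}{4}\right) + 251 = \left(-31 + \frac{31}{4} \cdot 8\right) + 251 = \left(-31 + 62\right) + 251 = 31 + 251 = 282$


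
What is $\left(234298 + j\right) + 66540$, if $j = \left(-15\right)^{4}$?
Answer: $351463$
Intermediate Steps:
$j = 50625$
$\left(234298 + j\right) + 66540 = \left(234298 + 50625\right) + 66540 = 284923 + 66540 = 351463$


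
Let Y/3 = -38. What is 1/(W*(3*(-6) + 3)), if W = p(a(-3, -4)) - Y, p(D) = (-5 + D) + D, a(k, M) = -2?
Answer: -1/1575 ≈ -0.00063492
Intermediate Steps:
p(D) = -5 + 2*D
Y = -114 (Y = 3*(-38) = -114)
W = 105 (W = (-5 + 2*(-2)) - 1*(-114) = (-5 - 4) + 114 = -9 + 114 = 105)
1/(W*(3*(-6) + 3)) = 1/(105*(3*(-6) + 3)) = 1/(105*(-18 + 3)) = 1/(105*(-15)) = 1/(-1575) = -1/1575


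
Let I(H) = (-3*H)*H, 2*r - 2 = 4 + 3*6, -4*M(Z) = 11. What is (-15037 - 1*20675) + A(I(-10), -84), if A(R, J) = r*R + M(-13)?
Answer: -157259/4 ≈ -39315.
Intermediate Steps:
M(Z) = -11/4 (M(Z) = -¼*11 = -11/4)
r = 12 (r = 1 + (4 + 3*6)/2 = 1 + (4 + 18)/2 = 1 + (½)*22 = 1 + 11 = 12)
I(H) = -3*H²
A(R, J) = -11/4 + 12*R (A(R, J) = 12*R - 11/4 = -11/4 + 12*R)
(-15037 - 1*20675) + A(I(-10), -84) = (-15037 - 1*20675) + (-11/4 + 12*(-3*(-10)²)) = (-15037 - 20675) + (-11/4 + 12*(-3*100)) = -35712 + (-11/4 + 12*(-300)) = -35712 + (-11/4 - 3600) = -35712 - 14411/4 = -157259/4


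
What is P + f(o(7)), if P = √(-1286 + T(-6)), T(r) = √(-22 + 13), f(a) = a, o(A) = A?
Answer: 7 + √(-1286 + 3*I) ≈ 7.0418 + 35.861*I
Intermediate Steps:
T(r) = 3*I (T(r) = √(-9) = 3*I)
P = √(-1286 + 3*I) ≈ 0.0418 + 35.861*I
P + f(o(7)) = √(-1286 + 3*I) + 7 = 7 + √(-1286 + 3*I)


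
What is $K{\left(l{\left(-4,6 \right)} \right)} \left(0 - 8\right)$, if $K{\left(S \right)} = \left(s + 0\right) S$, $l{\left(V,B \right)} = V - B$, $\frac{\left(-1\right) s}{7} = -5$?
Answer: $2800$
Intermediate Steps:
$s = 35$ ($s = \left(-7\right) \left(-5\right) = 35$)
$K{\left(S \right)} = 35 S$ ($K{\left(S \right)} = \left(35 + 0\right) S = 35 S$)
$K{\left(l{\left(-4,6 \right)} \right)} \left(0 - 8\right) = 35 \left(-4 - 6\right) \left(0 - 8\right) = 35 \left(-4 - 6\right) \left(-8\right) = 35 \left(-10\right) \left(-8\right) = \left(-350\right) \left(-8\right) = 2800$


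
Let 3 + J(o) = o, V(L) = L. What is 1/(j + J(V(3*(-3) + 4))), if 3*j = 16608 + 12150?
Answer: 1/9578 ≈ 0.00010441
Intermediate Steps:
J(o) = -3 + o
j = 9586 (j = (16608 + 12150)/3 = (1/3)*28758 = 9586)
1/(j + J(V(3*(-3) + 4))) = 1/(9586 + (-3 + (3*(-3) + 4))) = 1/(9586 + (-3 + (-9 + 4))) = 1/(9586 + (-3 - 5)) = 1/(9586 - 8) = 1/9578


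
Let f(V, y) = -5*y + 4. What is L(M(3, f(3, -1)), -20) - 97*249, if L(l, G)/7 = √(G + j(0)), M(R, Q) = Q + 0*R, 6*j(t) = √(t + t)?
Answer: -24153 + 14*I*√5 ≈ -24153.0 + 31.305*I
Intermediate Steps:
f(V, y) = 4 - 5*y
j(t) = √2*√t/6 (j(t) = √(t + t)/6 = √(2*t)/6 = (√2*√t)/6 = √2*√t/6)
M(R, Q) = Q (M(R, Q) = Q + 0 = Q)
L(l, G) = 7*√G (L(l, G) = 7*√(G + √2*√0/6) = 7*√(G + (⅙)*√2*0) = 7*√(G + 0) = 7*√G)
L(M(3, f(3, -1)), -20) - 97*249 = 7*√(-20) - 97*249 = 7*(2*I*√5) - 24153 = 14*I*√5 - 24153 = -24153 + 14*I*√5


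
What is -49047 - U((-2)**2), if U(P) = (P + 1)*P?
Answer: -49067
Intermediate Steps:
U(P) = P*(1 + P) (U(P) = (1 + P)*P = P*(1 + P))
-49047 - U((-2)**2) = -49047 - (-2)**2*(1 + (-2)**2) = -49047 - 4*(1 + 4) = -49047 - 4*5 = -49047 - 1*20 = -49047 - 20 = -49067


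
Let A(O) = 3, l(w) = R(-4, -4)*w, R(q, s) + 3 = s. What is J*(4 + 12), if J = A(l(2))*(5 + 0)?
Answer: 240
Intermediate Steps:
R(q, s) = -3 + s
l(w) = -7*w (l(w) = (-3 - 4)*w = -7*w)
J = 15 (J = 3*(5 + 0) = 3*5 = 15)
J*(4 + 12) = 15*(4 + 12) = 15*16 = 240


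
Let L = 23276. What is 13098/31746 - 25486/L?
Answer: -103237/151294 ≈ -0.68236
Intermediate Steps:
13098/31746 - 25486/L = 13098/31746 - 25486/23276 = 13098*(1/31746) - 25486*1/23276 = 59/143 - 12743/11638 = -103237/151294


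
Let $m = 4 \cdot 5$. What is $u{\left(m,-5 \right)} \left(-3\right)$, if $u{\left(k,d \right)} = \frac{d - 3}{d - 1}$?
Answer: $-4$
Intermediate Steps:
$m = 20$
$u{\left(k,d \right)} = \frac{-3 + d}{-1 + d}$
$u{\left(m,-5 \right)} \left(-3\right) = \frac{-3 - 5}{-1 - 5} \left(-3\right) = \frac{1}{-6} \left(-8\right) \left(-3\right) = \left(- \frac{1}{6}\right) \left(-8\right) \left(-3\right) = \frac{4}{3} \left(-3\right) = -4$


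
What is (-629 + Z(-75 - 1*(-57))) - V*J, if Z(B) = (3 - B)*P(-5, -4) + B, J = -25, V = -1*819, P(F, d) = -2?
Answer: -21164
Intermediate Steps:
V = -819
Z(B) = -6 + 3*B (Z(B) = (3 - B)*(-2) + B = (-6 + 2*B) + B = -6 + 3*B)
(-629 + Z(-75 - 1*(-57))) - V*J = (-629 + (-6 + 3*(-75 - 1*(-57)))) - (-819)*(-25) = (-629 + (-6 + 3*(-75 + 57))) - 1*20475 = (-629 + (-6 + 3*(-18))) - 20475 = (-629 + (-6 - 54)) - 20475 = (-629 - 60) - 20475 = -689 - 20475 = -21164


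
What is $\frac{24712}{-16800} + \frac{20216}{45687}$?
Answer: $- \frac{10963727}{10660300} \approx -1.0285$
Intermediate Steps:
$\frac{24712}{-16800} + \frac{20216}{45687} = 24712 \left(- \frac{1}{16800}\right) + 20216 \cdot \frac{1}{45687} = - \frac{3089}{2100} + \frac{20216}{45687} = - \frac{10963727}{10660300}$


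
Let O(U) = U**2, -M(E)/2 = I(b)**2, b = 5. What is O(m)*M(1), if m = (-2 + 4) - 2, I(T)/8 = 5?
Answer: 0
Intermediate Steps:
I(T) = 40 (I(T) = 8*5 = 40)
m = 0 (m = 2 - 2 = 0)
M(E) = -3200 (M(E) = -2*40**2 = -2*1600 = -3200)
O(m)*M(1) = 0**2*(-3200) = 0*(-3200) = 0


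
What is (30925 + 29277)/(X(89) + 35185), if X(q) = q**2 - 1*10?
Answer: 30101/21548 ≈ 1.3969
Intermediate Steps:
X(q) = -10 + q**2 (X(q) = q**2 - 10 = -10 + q**2)
(30925 + 29277)/(X(89) + 35185) = (30925 + 29277)/((-10 + 89**2) + 35185) = 60202/((-10 + 7921) + 35185) = 60202/(7911 + 35185) = 60202/43096 = 60202*(1/43096) = 30101/21548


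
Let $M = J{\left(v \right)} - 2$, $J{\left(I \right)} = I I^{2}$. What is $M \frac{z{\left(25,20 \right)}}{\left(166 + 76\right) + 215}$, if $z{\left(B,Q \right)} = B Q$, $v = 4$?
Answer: $\frac{31000}{457} \approx 67.834$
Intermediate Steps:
$J{\left(I \right)} = I^{3}$
$M = 62$ ($M = 4^{3} - 2 = 64 - 2 = 62$)
$M \frac{z{\left(25,20 \right)}}{\left(166 + 76\right) + 215} = 62 \frac{25 \cdot 20}{\left(166 + 76\right) + 215} = 62 \frac{500}{242 + 215} = 62 \cdot \frac{500}{457} = \frac{31000}{457}$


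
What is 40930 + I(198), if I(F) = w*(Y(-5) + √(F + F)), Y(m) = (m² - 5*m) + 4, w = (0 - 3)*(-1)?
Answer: 41092 + 18*√11 ≈ 41152.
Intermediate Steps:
w = 3 (w = -3*(-1) = 3)
Y(m) = 4 + m² - 5*m
I(F) = 162 + 3*√2*√F (I(F) = 3*((4 + (-5)² - 5*(-5)) + √(F + F)) = 3*((4 + 25 + 25) + √(2*F)) = 3*(54 + √2*√F) = 162 + 3*√2*√F)
40930 + I(198) = 40930 + (162 + 3*√2*√198) = 40930 + (162 + 3*√2*(3*√22)) = 40930 + (162 + 18*√11) = 41092 + 18*√11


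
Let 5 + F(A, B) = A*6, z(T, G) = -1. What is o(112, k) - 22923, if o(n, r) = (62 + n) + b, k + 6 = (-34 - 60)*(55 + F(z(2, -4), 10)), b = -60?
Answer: -22809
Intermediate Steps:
F(A, B) = -5 + 6*A (F(A, B) = -5 + A*6 = -5 + 6*A)
k = -4142 (k = -6 + (-34 - 60)*(55 + (-5 + 6*(-1))) = -6 - 94*(55 + (-5 - 6)) = -6 - 94*(55 - 11) = -6 - 94*44 = -6 - 4136 = -4142)
o(n, r) = 2 + n (o(n, r) = (62 + n) - 60 = 2 + n)
o(112, k) - 22923 = (2 + 112) - 22923 = 114 - 22923 = -22809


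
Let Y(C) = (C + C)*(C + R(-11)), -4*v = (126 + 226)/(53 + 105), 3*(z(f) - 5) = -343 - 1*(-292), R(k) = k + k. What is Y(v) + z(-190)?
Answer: 81924/6241 ≈ 13.127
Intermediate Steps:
R(k) = 2*k
z(f) = -12 (z(f) = 5 + (-343 - 1*(-292))/3 = 5 + (-343 + 292)/3 = 5 + (1/3)*(-51) = 5 - 17 = -12)
v = -44/79 (v = -(126 + 226)/(4*(53 + 105)) = -88/158 = -1/4*176/79 = -44/79 ≈ -0.55696)
Y(C) = 2*C*(-22 + C) (Y(C) = (C + C)*(C + 2*(-11)) = (2*C)*(C - 22) = (2*C)*(-22 + C) = 2*C*(-22 + C))
Y(v) + z(-190) = 2*(-44/79)*(-22 - 44/79) - 12 = 2*(-44/79)*(-1782/79) - 12 = 156816/6241 - 12 = 81924/6241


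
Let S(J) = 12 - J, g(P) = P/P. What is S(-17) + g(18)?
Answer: 30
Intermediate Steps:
g(P) = 1
S(-17) + g(18) = (12 - 1*(-17)) + 1 = (12 + 17) + 1 = 29 + 1 = 30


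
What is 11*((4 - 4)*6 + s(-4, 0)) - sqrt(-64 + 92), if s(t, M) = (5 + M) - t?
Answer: 99 - 2*sqrt(7) ≈ 93.708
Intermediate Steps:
s(t, M) = 5 + M - t
11*((4 - 4)*6 + s(-4, 0)) - sqrt(-64 + 92) = 11*((4 - 4)*6 + (5 + 0 - 1*(-4))) - sqrt(-64 + 92) = 11*(0*6 + (5 + 0 + 4)) - sqrt(28) = 11*(0 + 9) - 2*sqrt(7) = 11*9 - 2*sqrt(7) = 99 - 2*sqrt(7)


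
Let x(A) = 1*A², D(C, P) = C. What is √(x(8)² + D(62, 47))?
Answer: 3*√462 ≈ 64.483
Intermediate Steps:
x(A) = A²
√(x(8)² + D(62, 47)) = √((8²)² + 62) = √(64² + 62) = √(4096 + 62) = √4158 = 3*√462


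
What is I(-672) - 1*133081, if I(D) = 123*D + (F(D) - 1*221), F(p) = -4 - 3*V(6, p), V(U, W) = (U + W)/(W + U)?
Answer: -215965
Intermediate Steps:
V(U, W) = 1 (V(U, W) = (U + W)/(U + W) = 1)
F(p) = -7 (F(p) = -4 - 3*1 = -4 - 3 = -7)
I(D) = -228 + 123*D (I(D) = 123*D + (-7 - 1*221) = 123*D + (-7 - 221) = 123*D - 228 = -228 + 123*D)
I(-672) - 1*133081 = (-228 + 123*(-672)) - 1*133081 = (-228 - 82656) - 133081 = -82884 - 133081 = -215965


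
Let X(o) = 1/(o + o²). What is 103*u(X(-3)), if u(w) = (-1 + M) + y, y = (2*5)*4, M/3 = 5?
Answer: 5562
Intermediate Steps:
M = 15 (M = 3*5 = 15)
y = 40 (y = 10*4 = 40)
u(w) = 54 (u(w) = (-1 + 15) + 40 = 14 + 40 = 54)
103*u(X(-3)) = 103*54 = 5562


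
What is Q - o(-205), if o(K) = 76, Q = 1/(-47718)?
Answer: -3626569/47718 ≈ -76.000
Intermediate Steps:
Q = -1/47718 ≈ -2.0956e-5
Q - o(-205) = -1/47718 - 1*76 = -1/47718 - 76 = -3626569/47718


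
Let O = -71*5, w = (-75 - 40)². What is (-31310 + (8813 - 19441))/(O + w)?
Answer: -1613/495 ≈ -3.2586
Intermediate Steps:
w = 13225 (w = (-115)² = 13225)
O = -355
(-31310 + (8813 - 19441))/(O + w) = (-31310 + (8813 - 19441))/(-355 + 13225) = (-31310 - 10628)/12870 = -41938*1/12870 = -1613/495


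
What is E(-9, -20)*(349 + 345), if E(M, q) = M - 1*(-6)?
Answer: -2082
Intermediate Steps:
E(M, q) = 6 + M (E(M, q) = M + 6 = 6 + M)
E(-9, -20)*(349 + 345) = (6 - 9)*(349 + 345) = -3*694 = -2082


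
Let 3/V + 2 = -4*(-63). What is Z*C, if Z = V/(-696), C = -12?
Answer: 3/14500 ≈ 0.00020690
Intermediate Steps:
V = 3/250 (V = 3/(-2 - 4*(-63)) = 3/(-2 + 252) = 3/250 ≈ 0.012000)
Z = -1/58000 (Z = (3/250)/(-696) = (3/250)*(-1/696) = -1/58000 ≈ -1.7241e-5)
Z*C = -1/58000*(-12) = 3/14500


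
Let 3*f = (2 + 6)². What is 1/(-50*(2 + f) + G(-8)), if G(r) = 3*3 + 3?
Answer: -3/3464 ≈ -0.00086605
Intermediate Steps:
G(r) = 12 (G(r) = 9 + 3 = 12)
f = 64/3 (f = (2 + 6)²/3 = (⅓)*8² = (⅓)*64 = 64/3 ≈ 21.333)
1/(-50*(2 + f) + G(-8)) = 1/(-50*(2 + 64/3) + 12) = 1/(-50*70/3 + 12) = 1/(-3500/3 + 12) = 1/(-3464/3) = -3/3464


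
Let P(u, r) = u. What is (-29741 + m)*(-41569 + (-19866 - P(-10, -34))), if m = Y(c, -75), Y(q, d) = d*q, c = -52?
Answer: 1587283425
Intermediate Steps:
m = 3900 (m = -75*(-52) = 3900)
(-29741 + m)*(-41569 + (-19866 - P(-10, -34))) = (-29741 + 3900)*(-41569 + (-19866 - 1*(-10))) = -25841*(-41569 + (-19866 + 10)) = -25841*(-41569 - 19856) = -25841*(-61425) = 1587283425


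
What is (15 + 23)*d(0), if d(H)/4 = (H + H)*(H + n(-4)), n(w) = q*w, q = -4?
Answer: 0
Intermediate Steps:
n(w) = -4*w
d(H) = 8*H*(16 + H) (d(H) = 4*((H + H)*(H - 4*(-4))) = 4*((2*H)*(H + 16)) = 4*((2*H)*(16 + H)) = 4*(2*H*(16 + H)) = 8*H*(16 + H))
(15 + 23)*d(0) = (15 + 23)*(8*0*(16 + 0)) = 38*(8*0*16) = 38*0 = 0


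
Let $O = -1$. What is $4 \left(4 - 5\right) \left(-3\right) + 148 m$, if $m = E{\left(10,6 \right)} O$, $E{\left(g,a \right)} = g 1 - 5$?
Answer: $-728$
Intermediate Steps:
$E{\left(g,a \right)} = -5 + g$ ($E{\left(g,a \right)} = g - 5 = -5 + g$)
$m = -5$ ($m = \left(-5 + 10\right) \left(-1\right) = 5 \left(-1\right) = -5$)
$4 \left(4 - 5\right) \left(-3\right) + 148 m = 4 \left(4 - 5\right) \left(-3\right) + 148 \left(-5\right) = 4 \left(-1\right) \left(-3\right) - 740 = \left(-4\right) \left(-3\right) - 740 = 12 - 740 = -728$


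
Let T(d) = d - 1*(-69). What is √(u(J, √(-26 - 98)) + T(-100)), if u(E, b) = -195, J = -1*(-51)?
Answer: I*√226 ≈ 15.033*I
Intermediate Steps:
J = 51
T(d) = 69 + d (T(d) = d + 69 = 69 + d)
√(u(J, √(-26 - 98)) + T(-100)) = √(-195 + (69 - 100)) = √(-195 - 31) = √(-226) = I*√226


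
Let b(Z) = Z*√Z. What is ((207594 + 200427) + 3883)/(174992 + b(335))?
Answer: 72079904768/30584604689 - 137987840*√335/30584604689 ≈ 2.2742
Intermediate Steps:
b(Z) = Z^(3/2)
((207594 + 200427) + 3883)/(174992 + b(335)) = ((207594 + 200427) + 3883)/(174992 + 335^(3/2)) = (408021 + 3883)/(174992 + 335*√335) = 411904/(174992 + 335*√335)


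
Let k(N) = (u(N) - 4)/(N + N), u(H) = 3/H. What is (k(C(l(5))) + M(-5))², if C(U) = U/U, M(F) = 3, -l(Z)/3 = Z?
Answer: 25/4 ≈ 6.2500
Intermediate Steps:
l(Z) = -3*Z
C(U) = 1
k(N) = (-4 + 3/N)/(2*N) (k(N) = (3/N - 4)/(N + N) = (-4 + 3/N)/((2*N)) = (-4 + 3/N)*(1/(2*N)) = (-4 + 3/N)/(2*N))
(k(C(l(5))) + M(-5))² = ((½)*(3 - 4*1)/1² + 3)² = ((½)*1*(3 - 4) + 3)² = ((½)*1*(-1) + 3)² = (-½ + 3)² = (5/2)² = 25/4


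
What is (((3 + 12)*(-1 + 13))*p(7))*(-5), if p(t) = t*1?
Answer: -6300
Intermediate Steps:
p(t) = t
(((3 + 12)*(-1 + 13))*p(7))*(-5) = (((3 + 12)*(-1 + 13))*7)*(-5) = ((15*12)*7)*(-5) = (180*7)*(-5) = 1260*(-5) = -6300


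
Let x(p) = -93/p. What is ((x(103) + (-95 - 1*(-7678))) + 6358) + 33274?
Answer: 4863052/103 ≈ 47214.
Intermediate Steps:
((x(103) + (-95 - 1*(-7678))) + 6358) + 33274 = ((-93/103 + (-95 - 1*(-7678))) + 6358) + 33274 = ((-93*1/103 + (-95 + 7678)) + 6358) + 33274 = ((-93/103 + 7583) + 6358) + 33274 = (780956/103 + 6358) + 33274 = 1435830/103 + 33274 = 4863052/103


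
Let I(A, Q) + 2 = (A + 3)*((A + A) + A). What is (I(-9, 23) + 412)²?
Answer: 327184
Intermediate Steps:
I(A, Q) = -2 + 3*A*(3 + A) (I(A, Q) = -2 + (A + 3)*((A + A) + A) = -2 + (3 + A)*(2*A + A) = -2 + (3 + A)*(3*A) = -2 + 3*A*(3 + A))
(I(-9, 23) + 412)² = ((-2 + 3*(-9)² + 9*(-9)) + 412)² = ((-2 + 3*81 - 81) + 412)² = ((-2 + 243 - 81) + 412)² = (160 + 412)² = 572² = 327184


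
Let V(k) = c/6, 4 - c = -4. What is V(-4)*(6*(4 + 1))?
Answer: 40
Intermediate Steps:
c = 8 (c = 4 - 1*(-4) = 4 + 4 = 8)
V(k) = 4/3 (V(k) = 8/6 = 8*(⅙) = 4/3)
V(-4)*(6*(4 + 1)) = 4*(6*(4 + 1))/3 = 4*(6*5)/3 = (4/3)*30 = 40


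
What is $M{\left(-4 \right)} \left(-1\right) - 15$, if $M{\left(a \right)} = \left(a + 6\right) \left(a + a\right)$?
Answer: $1$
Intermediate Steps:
$M{\left(a \right)} = 2 a \left(6 + a\right)$ ($M{\left(a \right)} = \left(6 + a\right) 2 a = 2 a \left(6 + a\right)$)
$M{\left(-4 \right)} \left(-1\right) - 15 = 2 \left(-4\right) \left(6 - 4\right) \left(-1\right) - 15 = 2 \left(-4\right) 2 \left(-1\right) - 15 = \left(-16\right) \left(-1\right) - 15 = 16 - 15 = 1$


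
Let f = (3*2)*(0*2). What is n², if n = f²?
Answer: 0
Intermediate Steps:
f = 0 (f = 6*0 = 0)
n = 0 (n = 0² = 0)
n² = 0² = 0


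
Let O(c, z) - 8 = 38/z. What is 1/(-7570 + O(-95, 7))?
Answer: -7/52896 ≈ -0.00013234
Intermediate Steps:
O(c, z) = 8 + 38/z
1/(-7570 + O(-95, 7)) = 1/(-7570 + (8 + 38/7)) = 1/(-7570 + 94/7) = 1/(-52896/7) = -7/52896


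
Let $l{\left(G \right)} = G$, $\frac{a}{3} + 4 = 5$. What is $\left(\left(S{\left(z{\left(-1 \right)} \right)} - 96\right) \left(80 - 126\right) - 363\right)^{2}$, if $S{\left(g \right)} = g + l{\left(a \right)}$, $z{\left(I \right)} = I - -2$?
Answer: $14969161$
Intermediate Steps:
$a = 3$ ($a = -12 + 3 \cdot 5 = -12 + 15 = 3$)
$z{\left(I \right)} = 2 + I$ ($z{\left(I \right)} = I + 2 = 2 + I$)
$S{\left(g \right)} = 3 + g$ ($S{\left(g \right)} = g + 3 = 3 + g$)
$\left(\left(S{\left(z{\left(-1 \right)} \right)} - 96\right) \left(80 - 126\right) - 363\right)^{2} = \left(\left(\left(3 + \left(2 - 1\right)\right) - 96\right) \left(80 - 126\right) - 363\right)^{2} = \left(\left(\left(3 + 1\right) - 96\right) \left(80 - 126\right) - 363\right)^{2} = \left(\left(4 - 96\right) \left(80 - 126\right) - 363\right)^{2} = \left(\left(-92\right) \left(-46\right) - 363\right)^{2} = \left(4232 - 363\right)^{2} = 3869^{2} = 14969161$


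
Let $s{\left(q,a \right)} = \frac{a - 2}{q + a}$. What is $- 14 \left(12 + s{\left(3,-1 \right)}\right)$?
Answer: $-147$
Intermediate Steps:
$s{\left(q,a \right)} = \frac{-2 + a}{a + q}$
$- 14 \left(12 + s{\left(3,-1 \right)}\right) = - 14 \left(12 + \frac{-2 - 1}{-1 + 3}\right) = - 14 \left(12 + \frac{1}{2} \left(-3\right)\right) = - 14 \left(12 - \frac{3}{2}\right) = \left(-14\right) \frac{21}{2} = -147$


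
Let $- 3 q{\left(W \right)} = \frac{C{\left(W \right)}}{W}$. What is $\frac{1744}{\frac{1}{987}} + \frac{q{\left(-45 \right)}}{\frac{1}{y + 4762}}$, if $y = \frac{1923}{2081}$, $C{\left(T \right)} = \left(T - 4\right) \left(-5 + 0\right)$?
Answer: $\frac{97201926941}{56187} \approx 1.73 \cdot 10^{6}$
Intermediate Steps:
$C{\left(T \right)} = 20 - 5 T$ ($C{\left(T \right)} = \left(-4 + T\right) \left(-5\right) = 20 - 5 T$)
$q{\left(W \right)} = - \frac{20 - 5 W}{3 W}$ ($q{\left(W \right)} = - \frac{\left(20 - 5 W\right) \frac{1}{W}}{3} = - \frac{\frac{1}{W} \left(20 - 5 W\right)}{3} = - \frac{20 - 5 W}{3 W}$)
$y = \frac{1923}{2081}$ ($y = 1923 \cdot \frac{1}{2081} = \frac{1923}{2081} \approx 0.92408$)
$\frac{1744}{\frac{1}{987}} + \frac{q{\left(-45 \right)}}{\frac{1}{y + 4762}} = \frac{1744}{\frac{1}{987}} + \frac{\frac{5}{3} \frac{1}{-45} \left(-4 - 45\right)}{\frac{1}{\frac{1923}{2081} + 4762}} = 1744 \frac{1}{\frac{1}{987}} + \frac{\frac{5}{3} \left(- \frac{1}{45}\right) \left(-49\right)}{\frac{1}{\frac{9911645}{2081}}} = 1744 \cdot 987 + \frac{49}{27 \cdot \frac{2081}{9911645}} = 1721328 + \frac{49}{27} \cdot \frac{9911645}{2081} = 1721328 + \frac{485670605}{56187} = \frac{97201926941}{56187}$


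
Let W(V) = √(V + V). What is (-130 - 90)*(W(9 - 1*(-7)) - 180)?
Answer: 39600 - 880*√2 ≈ 38356.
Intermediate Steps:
W(V) = √2*√V (W(V) = √(2*V) = √2*√V)
(-130 - 90)*(W(9 - 1*(-7)) - 180) = (-130 - 90)*(√2*√(9 - 1*(-7)) - 180) = -220*(√2*√(9 + 7) - 180) = -220*(√2*√16 - 180) = -220*(√2*4 - 180) = -220*(4*√2 - 180) = -220*(-180 + 4*√2) = 39600 - 880*√2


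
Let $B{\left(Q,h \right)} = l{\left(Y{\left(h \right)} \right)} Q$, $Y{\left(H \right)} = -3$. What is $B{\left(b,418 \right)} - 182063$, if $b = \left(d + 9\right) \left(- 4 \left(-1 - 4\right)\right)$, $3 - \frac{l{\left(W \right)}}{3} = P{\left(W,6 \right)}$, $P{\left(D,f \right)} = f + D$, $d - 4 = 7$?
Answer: $-182063$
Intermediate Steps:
$d = 11$ ($d = 4 + 7 = 11$)
$P{\left(D,f \right)} = D + f$
$l{\left(W \right)} = -9 - 3 W$ ($l{\left(W \right)} = 9 - 3 \left(W + 6\right) = 9 - 3 \left(6 + W\right) = 9 - \left(18 + 3 W\right) = -9 - 3 W$)
$b = 400$ ($b = \left(11 + 9\right) \left(- 4 \left(-1 - 4\right)\right) = 20 \left(\left(-4\right) \left(-5\right)\right) = 20 \cdot 20 = 400$)
$B{\left(Q,h \right)} = 0$ ($B{\left(Q,h \right)} = \left(-9 - -9\right) Q = \left(-9 + 9\right) Q = 0 Q = 0$)
$B{\left(b,418 \right)} - 182063 = 0 - 182063 = -182063$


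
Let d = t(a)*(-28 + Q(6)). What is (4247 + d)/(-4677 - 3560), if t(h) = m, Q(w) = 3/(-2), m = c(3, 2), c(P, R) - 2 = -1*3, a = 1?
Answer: -8553/16474 ≈ -0.51918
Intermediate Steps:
c(P, R) = -1 (c(P, R) = 2 - 1*3 = 2 - 3 = -1)
m = -1
Q(w) = -3/2 (Q(w) = 3*(-½) = -3/2)
t(h) = -1
d = 59/2 (d = -(-28 - 3/2) = -1*(-59/2) = 59/2 ≈ 29.500)
(4247 + d)/(-4677 - 3560) = (4247 + 59/2)/(-4677 - 3560) = (8553/2)/(-8237) = (8553/2)*(-1/8237) = -8553/16474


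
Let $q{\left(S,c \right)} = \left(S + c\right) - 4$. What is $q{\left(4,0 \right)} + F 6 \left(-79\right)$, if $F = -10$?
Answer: $4740$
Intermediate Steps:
$q{\left(S,c \right)} = -4 + S + c$
$q{\left(4,0 \right)} + F 6 \left(-79\right) = \left(-4 + 4 + 0\right) + \left(-10\right) 6 \left(-79\right) = 0 - -4740 = 0 + 4740 = 4740$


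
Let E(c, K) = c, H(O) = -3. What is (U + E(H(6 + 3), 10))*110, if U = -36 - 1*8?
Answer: -5170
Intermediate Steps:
U = -44 (U = -36 - 8 = -44)
(U + E(H(6 + 3), 10))*110 = (-44 - 3)*110 = -47*110 = -5170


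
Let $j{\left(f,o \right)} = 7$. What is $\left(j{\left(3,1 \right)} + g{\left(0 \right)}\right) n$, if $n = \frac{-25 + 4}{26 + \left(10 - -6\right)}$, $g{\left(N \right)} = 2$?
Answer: $- \frac{9}{2} \approx -4.5$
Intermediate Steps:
$n = - \frac{1}{2}$ ($n = - \frac{21}{26 + \left(10 + 6\right)} = - \frac{21}{26 + 16} = - \frac{21}{42} = \left(-21\right) \frac{1}{42} = - \frac{1}{2} \approx -0.5$)
$\left(j{\left(3,1 \right)} + g{\left(0 \right)}\right) n = \left(7 + 2\right) \left(- \frac{1}{2}\right) = 9 \left(- \frac{1}{2}\right) = - \frac{9}{2}$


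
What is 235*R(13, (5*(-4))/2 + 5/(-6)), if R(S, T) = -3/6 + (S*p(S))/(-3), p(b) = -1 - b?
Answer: 84835/6 ≈ 14139.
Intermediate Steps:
R(S, T) = -½ - S*(-1 - S)/3 (R(S, T) = -3/6 + (S*(-1 - S))/(-3) = -3*⅙ + (S*(-1 - S))*(-⅓) = -½ - S*(-1 - S)/3)
235*R(13, (5*(-4))/2 + 5/(-6)) = 235*(-½ + (⅓)*13*(1 + 13)) = 235*(-½ + (⅓)*13*14) = 235*(-½ + 182/3) = 235*(361/6) = 84835/6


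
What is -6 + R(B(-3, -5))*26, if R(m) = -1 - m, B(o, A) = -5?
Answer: 98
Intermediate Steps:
-6 + R(B(-3, -5))*26 = -6 + (-1 - 1*(-5))*26 = -6 + (-1 + 5)*26 = -6 + 4*26 = -6 + 104 = 98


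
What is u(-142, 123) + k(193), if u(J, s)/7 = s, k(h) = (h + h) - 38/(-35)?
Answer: 43683/35 ≈ 1248.1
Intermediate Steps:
k(h) = 38/35 + 2*h (k(h) = 2*h - 38*(-1/35) = 2*h + 38/35 = 38/35 + 2*h)
u(J, s) = 7*s
u(-142, 123) + k(193) = 7*123 + (38/35 + 2*193) = 861 + (38/35 + 386) = 861 + 13548/35 = 43683/35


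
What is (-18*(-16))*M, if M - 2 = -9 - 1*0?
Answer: -2016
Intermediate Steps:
M = -7 (M = 2 + (-9 - 1*0) = 2 + (-9 + 0) = 2 - 9 = -7)
(-18*(-16))*M = -18*(-16)*(-7) = 288*(-7) = -2016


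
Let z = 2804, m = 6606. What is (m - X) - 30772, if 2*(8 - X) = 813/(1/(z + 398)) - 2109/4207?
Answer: 10748369637/8414 ≈ 1.2774e+6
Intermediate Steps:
X = -10951702361/8414 (X = 8 - (813/(1/(2804 + 398)) - 2109/4207)/2 = 8 - (813/(1/3202) - 2109*1/4207)/2 = 8 - (813/(1/3202) - 2109/4207)/2 = 8 - (813*3202 - 2109/4207)/2 = 8 - (2603226 - 2109/4207)/2 = 8 - ½*10951769673/4207 = 8 - 10951769673/8414 = -10951702361/8414 ≈ -1.3016e+6)
(m - X) - 30772 = (6606 - 1*(-10951702361/8414)) - 30772 = (6606 + 10951702361/8414) - 30772 = 11007285245/8414 - 30772 = 10748369637/8414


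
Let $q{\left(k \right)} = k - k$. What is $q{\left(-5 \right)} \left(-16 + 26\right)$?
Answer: $0$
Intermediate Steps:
$q{\left(k \right)} = 0$
$q{\left(-5 \right)} \left(-16 + 26\right) = 0 \left(-16 + 26\right) = 0 \cdot 10 = 0$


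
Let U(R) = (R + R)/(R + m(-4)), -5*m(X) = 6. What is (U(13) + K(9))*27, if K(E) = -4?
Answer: -2862/59 ≈ -48.508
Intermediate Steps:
m(X) = -6/5 (m(X) = -1/5*6 = -6/5)
U(R) = 2*R/(-6/5 + R) (U(R) = (R + R)/(R - 6/5) = (2*R)/(-6/5 + R) = 2*R/(-6/5 + R))
(U(13) + K(9))*27 = (10*13/(-6 + 5*13) - 4)*27 = (10*13/(-6 + 65) - 4)*27 = (10*13/59 - 4)*27 = (10*13*(1/59) - 4)*27 = (130/59 - 4)*27 = -106/59*27 = -2862/59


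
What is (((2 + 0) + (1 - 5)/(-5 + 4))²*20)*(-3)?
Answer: -2160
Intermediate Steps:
(((2 + 0) + (1 - 5)/(-5 + 4))²*20)*(-3) = ((2 - 4/(-1))²*20)*(-3) = ((2 - 4*(-1))²*20)*(-3) = ((2 + 4)²*20)*(-3) = (6²*20)*(-3) = (36*20)*(-3) = 720*(-3) = -2160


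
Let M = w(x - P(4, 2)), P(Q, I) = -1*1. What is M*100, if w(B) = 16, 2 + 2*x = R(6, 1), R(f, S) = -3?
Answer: 1600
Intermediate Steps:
P(Q, I) = -1
x = -5/2 (x = -1 + (½)*(-3) = -1 - 3/2 = -5/2 ≈ -2.5000)
M = 16
M*100 = 16*100 = 1600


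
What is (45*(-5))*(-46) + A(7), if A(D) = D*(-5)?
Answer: 10315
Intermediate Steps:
A(D) = -5*D
(45*(-5))*(-46) + A(7) = (45*(-5))*(-46) - 5*7 = -225*(-46) - 35 = 10350 - 35 = 10315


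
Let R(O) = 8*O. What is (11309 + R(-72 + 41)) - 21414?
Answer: -10353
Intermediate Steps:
(11309 + R(-72 + 41)) - 21414 = (11309 + 8*(-72 + 41)) - 21414 = (11309 + 8*(-31)) - 21414 = (11309 - 248) - 21414 = 11061 - 21414 = -10353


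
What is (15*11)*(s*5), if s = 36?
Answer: 29700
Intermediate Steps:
(15*11)*(s*5) = (15*11)*(36*5) = 165*180 = 29700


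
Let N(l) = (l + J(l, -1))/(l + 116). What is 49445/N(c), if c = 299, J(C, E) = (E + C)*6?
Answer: 20519675/2087 ≈ 9832.1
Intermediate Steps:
J(C, E) = 6*C + 6*E (J(C, E) = (C + E)*6 = 6*C + 6*E)
N(l) = (-6 + 7*l)/(116 + l) (N(l) = (l + (6*l + 6*(-1)))/(l + 116) = (l + (6*l - 6))/(116 + l) = (l + (-6 + 6*l))/(116 + l) = (-6 + 7*l)/(116 + l))
49445/N(c) = 49445/(((-6 + 7*299)/(116 + 299))) = 49445/(((-6 + 2093)/415)) = 49445/(((1/415)*2087)) = 49445/(2087/415) = 49445*(415/2087) = 20519675/2087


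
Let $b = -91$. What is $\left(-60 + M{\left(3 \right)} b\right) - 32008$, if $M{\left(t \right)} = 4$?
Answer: $-32432$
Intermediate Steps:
$\left(-60 + M{\left(3 \right)} b\right) - 32008 = \left(-60 + 4 \left(-91\right)\right) - 32008 = \left(-60 - 364\right) - 32008 = -424 - 32008 = -32432$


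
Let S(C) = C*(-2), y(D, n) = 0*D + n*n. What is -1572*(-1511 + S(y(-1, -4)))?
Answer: 2425596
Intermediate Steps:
y(D, n) = n² (y(D, n) = 0 + n² = n²)
S(C) = -2*C
-1572*(-1511 + S(y(-1, -4))) = -1572*(-1511 - 2*(-4)²) = -1572*(-1511 - 2*16) = -1572*(-1511 - 32) = -1572*(-1543) = 2425596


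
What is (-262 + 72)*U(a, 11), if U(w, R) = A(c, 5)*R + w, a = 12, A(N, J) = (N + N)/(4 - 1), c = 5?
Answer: -27740/3 ≈ -9246.7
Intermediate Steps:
A(N, J) = 2*N/3 (A(N, J) = (2*N)/3 = (2*N)*(1/3) = 2*N/3)
U(w, R) = w + 10*R/3 (U(w, R) = ((2/3)*5)*R + w = 10*R/3 + w = w + 10*R/3)
(-262 + 72)*U(a, 11) = (-262 + 72)*(12 + (10/3)*11) = -190*(12 + 110/3) = -190*146/3 = -27740/3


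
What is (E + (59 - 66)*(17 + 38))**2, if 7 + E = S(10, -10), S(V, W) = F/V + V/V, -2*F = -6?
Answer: 15264649/100 ≈ 1.5265e+5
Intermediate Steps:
F = 3 (F = -1/2*(-6) = 3)
S(V, W) = 1 + 3/V (S(V, W) = 3/V + V/V = 3/V + 1 = 1 + 3/V)
E = -57/10 (E = -7 + (3 + 10)/10 = -7 + (1/10)*13 = -7 + 13/10 = -57/10 ≈ -5.7000)
(E + (59 - 66)*(17 + 38))**2 = (-57/10 + (59 - 66)*(17 + 38))**2 = (-57/10 - 7*55)**2 = (-57/10 - 385)**2 = (-3907/10)**2 = 15264649/100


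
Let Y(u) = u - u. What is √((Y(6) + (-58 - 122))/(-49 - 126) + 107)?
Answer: √132335/35 ≈ 10.394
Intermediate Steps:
Y(u) = 0
√((Y(6) + (-58 - 122))/(-49 - 126) + 107) = √((0 + (-58 - 122))/(-49 - 126) + 107) = √((0 - 180)/(-175) + 107) = √(-180*(-1/175) + 107) = √(36/35 + 107) = √(3781/35) = √132335/35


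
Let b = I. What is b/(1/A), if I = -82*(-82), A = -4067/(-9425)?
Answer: 27346508/9425 ≈ 2901.5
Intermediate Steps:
A = 4067/9425 (A = -4067*(-1/9425) = 4067/9425 ≈ 0.43151)
I = 6724
b = 6724
b/(1/A) = 6724/(1/(4067/9425)) = 6724/(9425/4067) = 6724*(4067/9425) = 27346508/9425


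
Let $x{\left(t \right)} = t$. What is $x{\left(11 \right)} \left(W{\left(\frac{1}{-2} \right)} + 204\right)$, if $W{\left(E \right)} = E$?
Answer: $\frac{4477}{2} \approx 2238.5$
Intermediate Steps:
$x{\left(11 \right)} \left(W{\left(\frac{1}{-2} \right)} + 204\right) = 11 \left(\frac{1}{-2} + 204\right) = 11 \left(- \frac{1}{2} + 204\right) = 11 \cdot \frac{407}{2} = \frac{4477}{2}$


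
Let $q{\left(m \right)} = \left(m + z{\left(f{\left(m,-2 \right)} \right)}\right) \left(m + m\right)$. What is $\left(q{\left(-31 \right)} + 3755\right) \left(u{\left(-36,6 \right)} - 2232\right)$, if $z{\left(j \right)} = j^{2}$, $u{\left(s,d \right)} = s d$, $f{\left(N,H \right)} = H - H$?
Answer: $-13897296$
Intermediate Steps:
$f{\left(N,H \right)} = 0$
$u{\left(s,d \right)} = d s$
$q{\left(m \right)} = 2 m^{2}$ ($q{\left(m \right)} = \left(m + 0^{2}\right) \left(m + m\right) = \left(m + 0\right) 2 m = m 2 m = 2 m^{2}$)
$\left(q{\left(-31 \right)} + 3755\right) \left(u{\left(-36,6 \right)} - 2232\right) = \left(2 \left(-31\right)^{2} + 3755\right) \left(6 \left(-36\right) - 2232\right) = \left(2 \cdot 961 + 3755\right) \left(-216 - 2232\right) = \left(1922 + 3755\right) \left(-2448\right) = 5677 \left(-2448\right) = -13897296$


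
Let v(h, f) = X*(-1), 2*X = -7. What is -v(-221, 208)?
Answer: -7/2 ≈ -3.5000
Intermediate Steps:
X = -7/2 (X = (½)*(-7) = -7/2 ≈ -3.5000)
v(h, f) = 7/2 (v(h, f) = -7/2*(-1) = 7/2)
-v(-221, 208) = -1*7/2 = -7/2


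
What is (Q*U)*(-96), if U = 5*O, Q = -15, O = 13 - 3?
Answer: 72000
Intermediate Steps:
O = 10
U = 50 (U = 5*10 = 50)
(Q*U)*(-96) = -15*50*(-96) = -750*(-96) = 72000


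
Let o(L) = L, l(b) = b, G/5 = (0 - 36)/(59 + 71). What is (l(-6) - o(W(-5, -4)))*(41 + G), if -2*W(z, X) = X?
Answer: -4120/13 ≈ -316.92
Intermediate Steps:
W(z, X) = -X/2
G = -18/13 (G = 5*((0 - 36)/(59 + 71)) = 5*(-36/130) = 5*(-36*1/130) = 5*(-18/65) = -18/13 ≈ -1.3846)
(l(-6) - o(W(-5, -4)))*(41 + G) = (-6 - (-1)*(-4)/2)*(41 - 18/13) = (-6 - 1*2)*(515/13) = (-6 - 2)*(515/13) = -8*515/13 = -4120/13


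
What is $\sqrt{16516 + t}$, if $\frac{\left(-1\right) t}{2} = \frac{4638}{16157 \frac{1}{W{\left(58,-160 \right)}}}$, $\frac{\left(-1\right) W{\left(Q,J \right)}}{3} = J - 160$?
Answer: $\frac{2 \sqrt{1041900512041}}{16157} \approx 126.35$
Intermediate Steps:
$W{\left(Q,J \right)} = 480 - 3 J$ ($W{\left(Q,J \right)} = - 3 \left(J - 160\right) = - 3 \left(-160 + J\right) = 480 - 3 J$)
$t = - \frac{8904960}{16157}$ ($t = - 2 \frac{4638}{16157 \frac{1}{480 - -480}} = - 2 \frac{4638}{16157 \frac{1}{480 + 480}} = - 2 \frac{4638}{16157 \cdot \frac{1}{960}} = - 2 \frac{4638}{\frac{16157}{960}} = - 2 \cdot 4638 \cdot \frac{960}{16157} = \left(-2\right) \frac{4452480}{16157} = - \frac{8904960}{16157} \approx -551.15$)
$\sqrt{16516 + t} = \sqrt{16516 - \frac{8904960}{16157}} = \sqrt{\frac{257944052}{16157}} = \frac{2 \sqrt{1041900512041}}{16157}$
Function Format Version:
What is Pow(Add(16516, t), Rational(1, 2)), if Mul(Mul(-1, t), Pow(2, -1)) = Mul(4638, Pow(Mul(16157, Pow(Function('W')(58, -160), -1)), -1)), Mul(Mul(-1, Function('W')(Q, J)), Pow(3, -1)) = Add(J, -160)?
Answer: Mul(Rational(2, 16157), Pow(1041900512041, Rational(1, 2))) ≈ 126.35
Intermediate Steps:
Function('W')(Q, J) = Add(480, Mul(-3, J)) (Function('W')(Q, J) = Mul(-3, Add(J, -160)) = Mul(-3, Add(-160, J)) = Add(480, Mul(-3, J)))
t = Rational(-8904960, 16157) (t = Mul(-2, Mul(4638, Pow(Mul(16157, Pow(Add(480, Mul(-3, -160)), -1)), -1))) = Mul(-2, Mul(4638, Pow(Mul(16157, Pow(Add(480, 480), -1)), -1))) = Mul(-2, Mul(4638, Pow(Mul(16157, Pow(960, -1)), -1))) = Mul(-2, Mul(4638, Pow(Mul(16157, Rational(1, 960)), -1))) = Mul(-2, Mul(4638, Pow(Rational(16157, 960), -1))) = Mul(-2, Mul(4638, Rational(960, 16157))) = Mul(-2, Rational(4452480, 16157)) = Rational(-8904960, 16157) ≈ -551.15)
Pow(Add(16516, t), Rational(1, 2)) = Pow(Add(16516, Rational(-8904960, 16157)), Rational(1, 2)) = Pow(Rational(257944052, 16157), Rational(1, 2)) = Mul(Rational(2, 16157), Pow(1041900512041, Rational(1, 2)))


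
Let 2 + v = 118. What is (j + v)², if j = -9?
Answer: 11449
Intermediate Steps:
v = 116 (v = -2 + 118 = 116)
(j + v)² = (-9 + 116)² = 107² = 11449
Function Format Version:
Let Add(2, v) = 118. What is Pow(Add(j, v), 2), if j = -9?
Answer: 11449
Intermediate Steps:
v = 116 (v = Add(-2, 118) = 116)
Pow(Add(j, v), 2) = Pow(Add(-9, 116), 2) = Pow(107, 2) = 11449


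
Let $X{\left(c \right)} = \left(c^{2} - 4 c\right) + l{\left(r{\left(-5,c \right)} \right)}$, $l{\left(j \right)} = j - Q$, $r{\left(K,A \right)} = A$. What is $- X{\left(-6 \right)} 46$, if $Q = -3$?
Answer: $-2622$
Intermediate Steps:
$l{\left(j \right)} = 3 + j$ ($l{\left(j \right)} = j - -3 = j + 3 = 3 + j$)
$X{\left(c \right)} = 3 + c^{2} - 3 c$ ($X{\left(c \right)} = \left(c^{2} - 4 c\right) + \left(3 + c\right) = 3 + c^{2} - 3 c$)
$- X{\left(-6 \right)} 46 = - (3 + \left(-6\right)^{2} - -18) 46 = - (3 + 36 + 18) 46 = \left(-1\right) 57 \cdot 46 = \left(-57\right) 46 = -2622$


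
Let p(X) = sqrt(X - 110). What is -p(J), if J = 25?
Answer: -I*sqrt(85) ≈ -9.2195*I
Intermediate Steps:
p(X) = sqrt(-110 + X)
-p(J) = -sqrt(-110 + 25) = -sqrt(-85) = -I*sqrt(85)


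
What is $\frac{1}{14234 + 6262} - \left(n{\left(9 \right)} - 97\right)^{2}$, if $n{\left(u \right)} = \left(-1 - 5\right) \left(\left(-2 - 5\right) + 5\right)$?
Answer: $- \frac{148083599}{20496} \approx -7225.0$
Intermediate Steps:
$n{\left(u \right)} = 12$ ($n{\left(u \right)} = - 6 \left(\left(-2 - 5\right) + 5\right) = - 6 \left(-7 + 5\right) = \left(-6\right) \left(-2\right) = 12$)
$\frac{1}{14234 + 6262} - \left(n{\left(9 \right)} - 97\right)^{2} = \frac{1}{14234 + 6262} - \left(12 - 97\right)^{2} = \frac{1}{20496} - \left(-85\right)^{2} = \frac{1}{20496} - 7225 = - \frac{148083599}{20496}$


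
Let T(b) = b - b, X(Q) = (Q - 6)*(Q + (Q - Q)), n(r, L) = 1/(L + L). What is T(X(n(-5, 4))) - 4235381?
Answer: -4235381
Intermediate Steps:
n(r, L) = 1/(2*L)
X(Q) = Q*(-6 + Q) (X(Q) = (-6 + Q)*(Q + 0) = (-6 + Q)*Q = Q*(-6 + Q))
T(b) = 0
T(X(n(-5, 4))) - 4235381 = 0 - 4235381 = -4235381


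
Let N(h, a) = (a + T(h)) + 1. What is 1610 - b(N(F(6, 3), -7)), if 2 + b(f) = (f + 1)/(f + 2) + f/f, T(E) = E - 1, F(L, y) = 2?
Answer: 4829/3 ≈ 1609.7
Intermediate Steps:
T(E) = -1 + E
N(h, a) = a + h (N(h, a) = (a + (-1 + h)) + 1 = (-1 + a + h) + 1 = a + h)
b(f) = -1 + (1 + f)/(2 + f) (b(f) = -2 + ((f + 1)/(f + 2) + f/f) = -2 + ((1 + f)/(2 + f) + 1) = -2 + (1 + (1 + f)/(2 + f)) = -1 + (1 + f)/(2 + f))
1610 - b(N(F(6, 3), -7)) = 1610 - (-1)/(2 + (-7 + 2)) = 1610 - (-1)/(2 - 5) = 1610 - (-1)/(-3) = 1610 - (-1)*(-1)/3 = 1610 - 1*⅓ = 1610 - ⅓ = 4829/3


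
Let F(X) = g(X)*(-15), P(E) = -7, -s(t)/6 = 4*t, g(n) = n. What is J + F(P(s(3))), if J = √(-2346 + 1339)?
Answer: 105 + I*√1007 ≈ 105.0 + 31.733*I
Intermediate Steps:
s(t) = -24*t
J = I*√1007 (J = √(-1007) = I*√1007 ≈ 31.733*I)
F(X) = -15*X (F(X) = X*(-15) = -15*X)
J + F(P(s(3))) = I*√1007 - 15*(-7) = I*√1007 + 105 = 105 + I*√1007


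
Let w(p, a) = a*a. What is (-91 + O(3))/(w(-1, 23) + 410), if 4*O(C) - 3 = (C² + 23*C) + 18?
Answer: -265/3756 ≈ -0.070554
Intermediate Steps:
w(p, a) = a²
O(C) = 21/4 + C²/4 + 23*C/4 (O(C) = ¾ + ((C² + 23*C) + 18)/4 = ¾ + (18 + C² + 23*C)/4 = ¾ + (9/2 + C²/4 + 23*C/4) = 21/4 + C²/4 + 23*C/4)
(-91 + O(3))/(w(-1, 23) + 410) = (-91 + (21/4 + (¼)*3² + (23/4)*3))/(23² + 410) = (-91 + (21/4 + (¼)*9 + 69/4))/(529 + 410) = (-91 + (21/4 + 9/4 + 69/4))/939 = (-91 + 99/4)*(1/939) = -265/4*1/939 = -265/3756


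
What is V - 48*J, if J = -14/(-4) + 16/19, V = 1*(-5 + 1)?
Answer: -4036/19 ≈ -212.42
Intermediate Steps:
V = -4 (V = 1*(-4) = -4)
J = 165/38 (J = -14*(-¼) + 16*(1/19) = 7/2 + 16/19 = 165/38 ≈ 4.3421)
V - 48*J = -4 - 48*165/38 = -4 - 3960/19 = -4036/19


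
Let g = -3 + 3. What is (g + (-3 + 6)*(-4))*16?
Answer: -192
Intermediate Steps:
g = 0
(g + (-3 + 6)*(-4))*16 = (0 + (-3 + 6)*(-4))*16 = (0 + 3*(-4))*16 = (0 - 12)*16 = -12*16 = -192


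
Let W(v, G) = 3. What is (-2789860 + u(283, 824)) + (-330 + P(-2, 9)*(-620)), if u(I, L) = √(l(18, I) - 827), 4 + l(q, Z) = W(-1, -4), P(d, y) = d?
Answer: -2788950 + 6*I*√23 ≈ -2.789e+6 + 28.775*I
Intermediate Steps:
l(q, Z) = -1 (l(q, Z) = -4 + 3 = -1)
u(I, L) = 6*I*√23 (u(I, L) = √(-1 - 827) = √(-828) = 6*I*√23)
(-2789860 + u(283, 824)) + (-330 + P(-2, 9)*(-620)) = (-2789860 + 6*I*√23) + (-330 - 2*(-620)) = (-2789860 + 6*I*√23) + (-330 + 1240) = (-2789860 + 6*I*√23) + 910 = -2788950 + 6*I*√23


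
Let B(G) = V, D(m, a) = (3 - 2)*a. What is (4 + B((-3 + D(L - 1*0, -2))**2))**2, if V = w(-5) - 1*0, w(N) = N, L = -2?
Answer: 1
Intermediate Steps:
D(m, a) = a (D(m, a) = 1*a = a)
V = -5 (V = -5 - 1*0 = -5 + 0 = -5)
B(G) = -5
(4 + B((-3 + D(L - 1*0, -2))**2))**2 = (4 - 5)**2 = (-1)**2 = 1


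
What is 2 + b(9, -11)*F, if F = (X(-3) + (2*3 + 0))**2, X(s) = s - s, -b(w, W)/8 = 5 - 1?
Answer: -1150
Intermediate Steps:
b(w, W) = -32 (b(w, W) = -8*(5 - 1) = -8*4 = -32)
X(s) = 0
F = 36 (F = (0 + (2*3 + 0))**2 = (0 + (6 + 0))**2 = (0 + 6)**2 = 6**2 = 36)
2 + b(9, -11)*F = 2 - 32*36 = 2 - 1152 = -1150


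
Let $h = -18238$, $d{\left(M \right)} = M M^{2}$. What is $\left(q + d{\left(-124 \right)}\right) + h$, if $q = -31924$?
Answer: $-1956786$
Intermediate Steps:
$d{\left(M \right)} = M^{3}$
$\left(q + d{\left(-124 \right)}\right) + h = \left(-31924 + \left(-124\right)^{3}\right) - 18238 = \left(-31924 - 1906624\right) - 18238 = -1938548 - 18238 = -1956786$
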